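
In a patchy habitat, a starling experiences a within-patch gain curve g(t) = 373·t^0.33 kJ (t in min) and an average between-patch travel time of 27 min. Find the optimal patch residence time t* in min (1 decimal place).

Optimal t* satisfies g'(t*) = g(t*)/(T + t*).
g'(t) = 0.33·373·t^-0.67. Setting 0.33·373·t^-0.67 = 373·t^0.33/(27+t) gives 0.33(27+t) = t, so 0.67·t = 0.33×27.
t* = 0.33×27/0.67 = 13.3 min.

13.3 min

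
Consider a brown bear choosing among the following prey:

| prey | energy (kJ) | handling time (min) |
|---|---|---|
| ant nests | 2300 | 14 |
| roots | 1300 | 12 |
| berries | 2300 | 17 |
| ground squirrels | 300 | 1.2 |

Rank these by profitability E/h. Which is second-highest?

ant nests

In descending order of E/h:
ground squirrels: 300/1.2 = 250 kJ/min
ant nests: 2300/14 = 164 kJ/min
berries: 2300/17 = 135 kJ/min
roots: 1300/12 = 108 kJ/min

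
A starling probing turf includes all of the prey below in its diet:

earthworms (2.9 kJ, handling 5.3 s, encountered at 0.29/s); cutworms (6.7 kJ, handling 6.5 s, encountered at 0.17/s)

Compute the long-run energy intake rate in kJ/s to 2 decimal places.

R = Σλ_iE_i / (1 + Σλ_ih_i)
Numerator: 0.29×2.9 + 0.17×6.7 = 1.98
Denominator: 1 + 0.29×5.3 + 0.17×6.5 = 3.642
R = 1.98/3.642 = 0.5437 kJ/s

0.54 kJ/s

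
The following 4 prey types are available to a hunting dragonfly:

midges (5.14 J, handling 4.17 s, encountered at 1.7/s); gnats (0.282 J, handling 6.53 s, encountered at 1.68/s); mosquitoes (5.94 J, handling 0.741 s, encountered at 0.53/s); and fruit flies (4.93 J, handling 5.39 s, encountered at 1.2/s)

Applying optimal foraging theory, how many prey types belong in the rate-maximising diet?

Rank by E/h (J/s): mosquitoes 8.02, midges 1.23, fruit flies 0.915, gnats 0.0432. Include each in turn until the next type's E/h falls below the running intake rate.
Rate on top 1: 2.26. midges: 1.23 < 2.26 → exclude; stop.
Optimal diet: mosquitoes — 1 of 4 types.

1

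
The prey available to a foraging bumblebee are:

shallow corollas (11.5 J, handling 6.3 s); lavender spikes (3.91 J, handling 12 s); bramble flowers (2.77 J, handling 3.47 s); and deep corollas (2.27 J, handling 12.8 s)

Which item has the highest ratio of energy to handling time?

Profitability E/h (J/s): shallow corollas = 11.5/6.3 = 1.83, lavender spikes = 3.91/12 = 0.326, bramble flowers = 2.77/3.47 = 0.798, deep corollas = 2.27/12.8 = 0.177.
Ranked: shallow corollas > bramble flowers > lavender spikes > deep corollas.

shallow corollas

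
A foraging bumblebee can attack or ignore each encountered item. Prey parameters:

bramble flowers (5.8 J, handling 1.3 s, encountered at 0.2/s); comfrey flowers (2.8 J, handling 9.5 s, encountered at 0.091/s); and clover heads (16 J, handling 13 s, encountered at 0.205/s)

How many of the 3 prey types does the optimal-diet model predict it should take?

E/h in descending order: bramble flowers 4.46, clover heads 1.23, comfrey flowers 0.295 J/s. The optimal diet is the largest prefix of this list for which every included type satisfies E_i/h_i > R on the types above it.
Rate on top 1: 0.9206. clover heads: 1.23 > 0.9206 → include.
Rate on top 2: 1.131. comfrey flowers: 0.295 < 1.131 → exclude; stop.
Optimal diet: bramble flowers, clover heads — 2 of 3 types.

2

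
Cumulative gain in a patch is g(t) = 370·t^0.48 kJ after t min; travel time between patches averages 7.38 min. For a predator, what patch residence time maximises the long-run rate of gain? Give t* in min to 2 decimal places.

Maximise g(t)/(T+t): set derivative to zero → g'(t)(T+t) = g(t).
g'(t) = 0.48·370·t^-0.52. Setting 0.48·370·t^-0.52 = 370·t^0.48/(7.38+t) gives 0.48(7.38+t) = t, so 0.52·t = 0.48×7.38.
t* = 0.48×7.38/0.52 = 6.812 min.

6.81 min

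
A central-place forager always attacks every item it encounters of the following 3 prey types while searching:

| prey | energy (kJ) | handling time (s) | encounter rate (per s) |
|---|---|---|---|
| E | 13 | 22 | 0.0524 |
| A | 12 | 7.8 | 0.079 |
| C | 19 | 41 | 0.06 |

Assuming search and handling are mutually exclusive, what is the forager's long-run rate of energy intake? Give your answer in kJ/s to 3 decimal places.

R = (0.0524×13 + 0.079×12 + 0.06×19) / (1 + 0.0524×22 + 0.079×7.8 + 0.06×41) = 2.769/5.229 = 0.5296 kJ/s.

0.530 kJ/s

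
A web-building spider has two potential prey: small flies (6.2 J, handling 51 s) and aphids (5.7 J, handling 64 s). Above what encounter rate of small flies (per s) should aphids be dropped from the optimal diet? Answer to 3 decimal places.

Drop aphids once their profitability E₂/h₂ falls below the rate achievable on small flies alone: E₂/h₂ = λE₁/(1 + λh₁).
Solve for λ: λE₁h₂ = E₂(1 + λh₁) → λ(E₁h₂ − E₂h₁) = E₂ → λ = E₂/(E₁h₂ − E₂h₁).
λ = 5.7/(6.2×64 − 5.7×51) = 5.7/106.1 = 0.05372 per s.

0.054 per s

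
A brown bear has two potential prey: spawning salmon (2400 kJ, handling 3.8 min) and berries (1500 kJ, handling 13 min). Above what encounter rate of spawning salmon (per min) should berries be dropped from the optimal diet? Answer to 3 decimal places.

Drop berries once their profitability E₂/h₂ falls below the rate achievable on spawning salmon alone: E₂/h₂ = λE₁/(1 + λh₁).
Solve for λ: λE₁h₂ = E₂(1 + λh₁) → λ(E₁h₂ − E₂h₁) = E₂ → λ = E₂/(E₁h₂ − E₂h₁).
λ = 1500/(2400×13 − 1500×3.8) = 1500/2.55e+04 = 0.05882 per min.

0.059 per min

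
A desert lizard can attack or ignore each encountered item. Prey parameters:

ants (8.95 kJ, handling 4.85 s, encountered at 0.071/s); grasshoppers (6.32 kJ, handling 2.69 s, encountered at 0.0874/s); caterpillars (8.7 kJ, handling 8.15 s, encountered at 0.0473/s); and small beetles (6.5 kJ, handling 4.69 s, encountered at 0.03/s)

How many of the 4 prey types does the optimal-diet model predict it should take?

Profitabilities (E/h, kJ/s): grasshoppers 2.35, ants 1.85, small beetles 1.39, caterpillars 1.07. Add prey in this order while the next type's profitability exceeds the intake rate on those already taken.
Rate on top 1: 0.4472. ants: 1.85 > 0.4472 → include.
Rate on top 2: 0.752. small beetles: 1.39 > 0.752 → include.
Rate on top 3: 0.8039. caterpillars: 1.07 > 0.8039 → include.
Optimal diet: grasshoppers, ants, small beetles, caterpillars — 4 of 4 types.

4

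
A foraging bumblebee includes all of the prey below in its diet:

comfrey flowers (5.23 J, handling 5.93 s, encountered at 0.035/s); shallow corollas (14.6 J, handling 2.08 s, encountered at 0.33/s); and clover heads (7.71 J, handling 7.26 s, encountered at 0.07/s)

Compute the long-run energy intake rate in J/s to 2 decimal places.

2.31 J/s

R = (0.035×5.23 + 0.33×14.6 + 0.07×7.71) / (1 + 0.035×5.93 + 0.33×2.08 + 0.07×7.26) = 5.541/2.402 = 2.307 J/s.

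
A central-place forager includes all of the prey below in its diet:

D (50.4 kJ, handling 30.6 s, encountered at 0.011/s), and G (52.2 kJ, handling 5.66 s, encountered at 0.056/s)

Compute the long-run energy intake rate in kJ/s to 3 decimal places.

R = Σλ_iE_i / (1 + Σλ_ih_i)
Numerator: 0.011×50.4 + 0.056×52.2 = 3.478
Denominator: 1 + 0.011×30.6 + 0.056×5.66 = 1.654
R = 3.478/1.654 = 2.103 kJ/s

2.103 kJ/s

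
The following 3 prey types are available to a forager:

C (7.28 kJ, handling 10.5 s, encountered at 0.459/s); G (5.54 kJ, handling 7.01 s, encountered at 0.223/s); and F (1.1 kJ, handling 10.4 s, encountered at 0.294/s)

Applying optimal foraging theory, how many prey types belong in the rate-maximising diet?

2

E/h in descending order: G 0.79, C 0.693, F 0.106 kJ/s. The optimal diet is the largest prefix of this list for which every included type satisfies E_i/h_i > R on the types above it.
Rate on top 1: 0.482. C: 0.693 > 0.482 → include.
Rate on top 2: 0.62. F: 0.106 < 0.62 → exclude; stop.
Optimal diet: G, C — 2 of 3 types.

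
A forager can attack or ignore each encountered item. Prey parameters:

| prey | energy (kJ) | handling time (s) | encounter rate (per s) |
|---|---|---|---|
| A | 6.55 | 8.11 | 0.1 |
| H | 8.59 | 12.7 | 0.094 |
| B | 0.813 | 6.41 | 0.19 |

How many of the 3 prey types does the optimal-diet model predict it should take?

E/h in descending order: A 0.808, H 0.676, B 0.127 kJ/s. The optimal diet is the largest prefix of this list for which every included type satisfies E_i/h_i > R on the types above it.
Rate on top 1: 0.3617. H: 0.676 > 0.3617 → include.
Rate on top 2: 0.4867. B: 0.127 < 0.4867 → exclude; stop.
Optimal diet: A, H — 2 of 3 types.

2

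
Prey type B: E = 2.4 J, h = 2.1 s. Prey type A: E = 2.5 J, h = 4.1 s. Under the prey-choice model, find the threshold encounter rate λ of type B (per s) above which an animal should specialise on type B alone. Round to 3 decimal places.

0.545 per s

At the threshold, the rate on type B alone equals the profitability of type A: λ·2.4/(1 + λ·2.1) = 2.5/4.1 = 0.6098.
Rearranging, λ(2.4 − 0.6098×2.1) = 0.6098, so λ = 0.6098/1.12 = 0.5447 per s.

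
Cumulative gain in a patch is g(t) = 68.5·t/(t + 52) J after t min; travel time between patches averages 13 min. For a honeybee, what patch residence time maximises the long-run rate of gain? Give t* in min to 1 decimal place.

26.0 min

Optimal t* satisfies g'(t*) = g(t*)/(T + t*).
g'(t) = 68.5·52/(t + 52)². Setting 68.5·52/(t+52)² = 68.5t/[(t+52)(13+t)] gives 52(13+t) = t(t+52), so t² = 52×13 = 676.
t* = √676 = 26 min.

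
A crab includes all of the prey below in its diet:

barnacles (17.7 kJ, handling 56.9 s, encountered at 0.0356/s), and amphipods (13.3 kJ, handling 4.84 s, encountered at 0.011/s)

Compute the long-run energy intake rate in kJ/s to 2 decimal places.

R = (0.0356×17.7 + 0.011×13.3) / (1 + 0.0356×56.9 + 0.011×4.84) = 0.7764/3.079 = 0.2522 kJ/s.

0.25 kJ/s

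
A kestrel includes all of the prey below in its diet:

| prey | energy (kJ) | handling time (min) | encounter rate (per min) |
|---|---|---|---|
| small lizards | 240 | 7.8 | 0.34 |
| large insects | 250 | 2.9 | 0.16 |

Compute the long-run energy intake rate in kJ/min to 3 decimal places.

29.543 kJ/min

Energy encountered per unit search time: 0.34×240 + 0.16×250 = 121.6 kJ/min.
Handling time per unit search time: 0.34×7.8 + 0.16×2.9 = 3.116.
Rate = 121.6/(1 + 3.116) = 29.54 kJ/min.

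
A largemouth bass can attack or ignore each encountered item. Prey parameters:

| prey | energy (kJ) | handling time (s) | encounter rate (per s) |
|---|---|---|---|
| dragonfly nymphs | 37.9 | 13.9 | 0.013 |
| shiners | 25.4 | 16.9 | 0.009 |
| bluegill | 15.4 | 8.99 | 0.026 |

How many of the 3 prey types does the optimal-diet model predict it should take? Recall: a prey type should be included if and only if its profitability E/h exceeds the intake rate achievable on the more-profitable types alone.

3

Profitabilities (E/h, kJ/s): dragonfly nymphs 2.73, bluegill 1.71, shiners 1.5. Add prey in this order while the next type's profitability exceeds the intake rate on those already taken.
Rate on top 1: 0.4173. bluegill: 1.71 > 0.4173 → include.
Rate on top 2: 0.6314. shiners: 1.5 > 0.6314 → include.
Optimal diet: dragonfly nymphs, bluegill, shiners — 3 of 3 types.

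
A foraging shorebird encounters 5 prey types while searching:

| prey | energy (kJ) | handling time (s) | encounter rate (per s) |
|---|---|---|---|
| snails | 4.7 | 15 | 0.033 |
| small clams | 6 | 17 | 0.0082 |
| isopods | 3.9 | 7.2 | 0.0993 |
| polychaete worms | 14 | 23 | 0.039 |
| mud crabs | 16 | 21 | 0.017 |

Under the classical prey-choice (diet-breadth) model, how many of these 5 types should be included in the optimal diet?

Rank by E/h (kJ/s): mud crabs 0.762, polychaete worms 0.609, isopods 0.542, small clams 0.353, snails 0.313. Include each in turn until the next type's E/h falls below the running intake rate.
Rate on top 1: 0.2004. polychaete worms: 0.609 > 0.2004 → include.
Rate on top 2: 0.3629. isopods: 0.542 > 0.3629 → include.
Rate on top 3: 0.406. small clams: 0.353 < 0.406 → exclude; stop.
Optimal diet: mud crabs, polychaete worms, isopods — 3 of 5 types.

3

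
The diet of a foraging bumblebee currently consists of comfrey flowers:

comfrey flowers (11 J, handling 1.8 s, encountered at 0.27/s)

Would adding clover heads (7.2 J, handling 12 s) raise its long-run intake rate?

No

Intake rate on the current diet: R = (0.27×11) / (1 + 0.27×1.8) = 2.97/1.486 = 1.999 J/s.
Profitability of clover heads: 7.2/12 = 0.6 J/s.
0.6 < 1.999, so adding clover heads would lower the average — exclude it.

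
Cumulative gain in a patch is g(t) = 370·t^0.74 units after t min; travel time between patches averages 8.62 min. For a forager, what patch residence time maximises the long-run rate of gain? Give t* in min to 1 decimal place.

24.5 min

Maximise g(t)/(T+t): set derivative to zero → g'(t)(T+t) = g(t).
g'(t) = 0.74·370·t^-0.26. Setting 0.74·370·t^-0.26 = 370·t^0.74/(8.62+t) gives 0.74(8.62+t) = t, so 0.26·t = 0.74×8.62.
t* = 0.74×8.62/0.26 = 24.53 min.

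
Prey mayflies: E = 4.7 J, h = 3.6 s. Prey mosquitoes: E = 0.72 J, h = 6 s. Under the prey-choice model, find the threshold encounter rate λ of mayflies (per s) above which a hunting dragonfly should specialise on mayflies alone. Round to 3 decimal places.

At the threshold, the rate on mayflies alone equals the profitability of mosquitoes: λ·4.7/(1 + λ·3.6) = 0.72/6 = 0.12.
Rearranging, λ(4.7 − 0.12×3.6) = 0.12, so λ = 0.12/4.268 = 0.02812 per s.

0.028 per s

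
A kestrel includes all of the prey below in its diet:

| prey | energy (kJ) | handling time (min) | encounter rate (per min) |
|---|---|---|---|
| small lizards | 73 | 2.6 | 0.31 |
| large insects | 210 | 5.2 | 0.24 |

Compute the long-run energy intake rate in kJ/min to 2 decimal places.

23.91 kJ/min

Energy encountered per unit search time: 0.31×73 + 0.24×210 = 73.03 kJ/min.
Handling time per unit search time: 0.31×2.6 + 0.24×5.2 = 2.054.
Rate = 73.03/(1 + 2.054) = 23.91 kJ/min.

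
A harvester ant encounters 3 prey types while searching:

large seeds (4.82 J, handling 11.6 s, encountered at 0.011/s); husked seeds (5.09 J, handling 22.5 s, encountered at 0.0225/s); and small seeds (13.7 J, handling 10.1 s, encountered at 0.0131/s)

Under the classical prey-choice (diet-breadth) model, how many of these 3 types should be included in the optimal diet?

Profitabilities (E/h, J/s): small seeds 1.36, large seeds 0.416, husked seeds 0.226. Add prey in this order while the next type's profitability exceeds the intake rate on those already taken.
Rate on top 1: 0.1585. large seeds: 0.416 > 0.1585 → include.
Rate on top 2: 0.1845. husked seeds: 0.226 > 0.1845 → include.
Optimal diet: small seeds, large seeds, husked seeds — 3 of 3 types.

3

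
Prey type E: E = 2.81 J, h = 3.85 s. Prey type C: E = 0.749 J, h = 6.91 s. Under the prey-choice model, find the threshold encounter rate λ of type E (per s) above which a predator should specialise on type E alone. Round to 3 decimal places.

The zero-one rule: include type C iff E₂/h₂ > λE₁/(1+λh₁). Equality gives the switch point.
λE₁h₂ = E₂ + λE₂h₁ ⇒ λ = E₂/(E₁h₂ − E₂h₁) = 0.749/(19.42 − 2.884) = 0.0453 per s.

0.045 per s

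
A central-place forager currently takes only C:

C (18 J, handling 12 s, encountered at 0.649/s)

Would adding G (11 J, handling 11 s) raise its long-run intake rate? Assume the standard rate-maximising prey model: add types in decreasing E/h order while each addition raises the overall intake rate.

No

Intake rate on the current diet: R = (0.649×18) / (1 + 0.649×12) = 11.68/8.788 = 1.329 J/s.
Profitability of G: 11/11 = 1 J/s.
Since 1 < R, time spent handling G is better spent searching.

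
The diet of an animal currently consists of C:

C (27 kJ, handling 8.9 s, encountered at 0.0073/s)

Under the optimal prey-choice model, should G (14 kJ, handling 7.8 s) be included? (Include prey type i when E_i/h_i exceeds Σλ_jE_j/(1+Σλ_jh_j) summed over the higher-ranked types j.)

Current rate: (0.0073×27)/(1 + 0.0073×8.9) = 0.1851 kJ/s.
G: E/h = 14/7.8 = 1.795 kJ/s.
Since 1.795 > R, including G increases the long-run rate.

Yes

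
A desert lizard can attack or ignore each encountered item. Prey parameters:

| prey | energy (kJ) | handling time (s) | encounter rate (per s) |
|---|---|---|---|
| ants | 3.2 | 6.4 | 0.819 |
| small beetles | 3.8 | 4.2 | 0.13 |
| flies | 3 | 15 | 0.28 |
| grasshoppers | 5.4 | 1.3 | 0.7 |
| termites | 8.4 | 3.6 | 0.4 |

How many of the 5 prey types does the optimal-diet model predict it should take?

Profitabilities (E/h, kJ/s): grasshoppers 4.15, termites 2.33, small beetles 0.905, ants 0.5, flies 0.2. Add prey in this order while the next type's profitability exceeds the intake rate on those already taken.
Rate on top 1: 1.979. termites: 2.33 > 1.979 → include.
Rate on top 2: 2.131. small beetles: 0.905 < 2.131 → exclude; stop.
Optimal diet: grasshoppers, termites — 2 of 5 types.

2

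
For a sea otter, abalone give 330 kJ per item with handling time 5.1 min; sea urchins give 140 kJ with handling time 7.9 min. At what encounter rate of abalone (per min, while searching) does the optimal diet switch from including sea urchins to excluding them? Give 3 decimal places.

At the threshold, the rate on abalone alone equals the profitability of sea urchins: λ·330/(1 + λ·5.1) = 140/7.9 = 17.72.
Rearranging, λ(330 − 17.72×5.1) = 17.72, so λ = 17.72/239.6 = 0.07396 per min.

0.074 per min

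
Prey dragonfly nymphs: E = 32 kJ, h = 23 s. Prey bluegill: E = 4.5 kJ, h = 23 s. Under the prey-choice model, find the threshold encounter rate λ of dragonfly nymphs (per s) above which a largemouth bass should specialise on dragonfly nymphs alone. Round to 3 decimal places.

The zero-one rule: include bluegill iff E₂/h₂ > λE₁/(1+λh₁). Equality gives the switch point.
λE₁h₂ = E₂ + λE₂h₁ ⇒ λ = E₂/(E₁h₂ − E₂h₁) = 4.5/(736 − 103.5) = 0.007115 per s.

0.007 per s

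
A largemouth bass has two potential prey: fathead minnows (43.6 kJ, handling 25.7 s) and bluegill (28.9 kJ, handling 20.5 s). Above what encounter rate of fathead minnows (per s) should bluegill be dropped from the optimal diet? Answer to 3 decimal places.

0.191 per s

The zero-one rule: include bluegill iff E₂/h₂ > λE₁/(1+λh₁). Equality gives the switch point.
λE₁h₂ = E₂ + λE₂h₁ ⇒ λ = E₂/(E₁h₂ − E₂h₁) = 28.9/(893.8 − 742.7) = 0.1913 per s.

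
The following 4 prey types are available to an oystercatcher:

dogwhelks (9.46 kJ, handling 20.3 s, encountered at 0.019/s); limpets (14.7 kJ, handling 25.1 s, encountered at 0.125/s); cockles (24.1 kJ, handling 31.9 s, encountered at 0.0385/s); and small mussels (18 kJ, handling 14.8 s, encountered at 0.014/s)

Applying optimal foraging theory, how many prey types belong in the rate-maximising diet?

Profitabilities (E/h, kJ/s): small mussels 1.22, cockles 0.755, limpets 0.586, dogwhelks 0.466. Add prey in this order while the next type's profitability exceeds the intake rate on those already taken.
Rate on top 1: 0.2087. cockles: 0.755 > 0.2087 → include.
Rate on top 2: 0.4845. limpets: 0.586 > 0.4845 → include.
Rate on top 3: 0.5414. dogwhelks: 0.466 < 0.5414 → exclude; stop.
Optimal diet: small mussels, cockles, limpets — 3 of 4 types.

3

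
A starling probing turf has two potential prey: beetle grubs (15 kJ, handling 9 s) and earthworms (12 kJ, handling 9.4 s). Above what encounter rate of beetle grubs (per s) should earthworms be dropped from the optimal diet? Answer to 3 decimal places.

0.364 per s

The zero-one rule: include earthworms iff E₂/h₂ > λE₁/(1+λh₁). Equality gives the switch point.
λE₁h₂ = E₂ + λE₂h₁ ⇒ λ = E₂/(E₁h₂ − E₂h₁) = 12/(141 − 108) = 0.3636 per s.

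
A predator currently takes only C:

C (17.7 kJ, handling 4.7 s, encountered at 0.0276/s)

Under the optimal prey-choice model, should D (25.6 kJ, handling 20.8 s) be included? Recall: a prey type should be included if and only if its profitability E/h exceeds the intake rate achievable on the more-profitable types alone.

On C alone, R = ΣλE/(1+Σλh) = 0.4885/1.13 = 0.4324 kJ/s.
Profitability of D: 25.6/20.8 = 1.231 kJ/s.
1.231 > 0.4324, so adding D raises the average — include it.

Yes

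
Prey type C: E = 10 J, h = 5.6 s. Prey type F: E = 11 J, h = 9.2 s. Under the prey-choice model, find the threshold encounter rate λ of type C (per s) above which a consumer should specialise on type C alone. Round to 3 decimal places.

0.362 per s

At the threshold, the rate on type C alone equals the profitability of type F: λ·10/(1 + λ·5.6) = 11/9.2 = 1.196.
Rearranging, λ(10 − 1.196×5.6) = 1.196, so λ = 1.196/3.304 = 0.3618 per s.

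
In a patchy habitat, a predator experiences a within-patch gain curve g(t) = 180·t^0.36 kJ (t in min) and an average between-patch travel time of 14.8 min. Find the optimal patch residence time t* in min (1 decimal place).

8.3 min

Optimal t* satisfies g'(t*) = g(t*)/(T + t*).
g'(t) = 0.36·180·t^-0.64. Setting 0.36·180·t^-0.64 = 180·t^0.36/(14.8+t) gives 0.36(14.8+t) = t, so 0.64·t = 0.36×14.8.
t* = 0.36×14.8/0.64 = 8.325 min.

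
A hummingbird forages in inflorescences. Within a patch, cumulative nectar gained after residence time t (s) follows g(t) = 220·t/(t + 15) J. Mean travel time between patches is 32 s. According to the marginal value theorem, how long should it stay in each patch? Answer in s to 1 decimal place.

Maximise g(t)/(T+t): set derivative to zero → g'(t)(T+t) = g(t).
g'(t) = 220·15/(t + 15)². Setting 220·15/(t+15)² = 220t/[(t+15)(32+t)] gives 15(32+t) = t(t+15), so t² = 15×32 = 480.
t* = √480 = 21.91 s.

21.9 s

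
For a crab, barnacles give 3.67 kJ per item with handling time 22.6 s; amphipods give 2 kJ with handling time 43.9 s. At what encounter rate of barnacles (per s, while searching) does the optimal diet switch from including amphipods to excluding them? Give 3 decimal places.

0.017 per s

Drop amphipods once their profitability E₂/h₂ falls below the rate achievable on barnacles alone: E₂/h₂ = λE₁/(1 + λh₁).
Solve for λ: λE₁h₂ = E₂(1 + λh₁) → λ(E₁h₂ − E₂h₁) = E₂ → λ = E₂/(E₁h₂ − E₂h₁).
λ = 2/(3.67×43.9 − 2×22.6) = 2/115.9 = 0.01725 per s.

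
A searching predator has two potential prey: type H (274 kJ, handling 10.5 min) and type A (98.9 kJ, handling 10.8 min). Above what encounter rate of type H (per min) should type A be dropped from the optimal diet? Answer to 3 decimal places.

0.051 per min

Drop type A once their profitability E₂/h₂ falls below the rate achievable on type H alone: E₂/h₂ = λE₁/(1 + λh₁).
Solve for λ: λE₁h₂ = E₂(1 + λh₁) → λ(E₁h₂ − E₂h₁) = E₂ → λ = E₂/(E₁h₂ − E₂h₁).
λ = 98.9/(274×10.8 − 98.9×10.5) = 98.9/1921 = 0.05149 per min.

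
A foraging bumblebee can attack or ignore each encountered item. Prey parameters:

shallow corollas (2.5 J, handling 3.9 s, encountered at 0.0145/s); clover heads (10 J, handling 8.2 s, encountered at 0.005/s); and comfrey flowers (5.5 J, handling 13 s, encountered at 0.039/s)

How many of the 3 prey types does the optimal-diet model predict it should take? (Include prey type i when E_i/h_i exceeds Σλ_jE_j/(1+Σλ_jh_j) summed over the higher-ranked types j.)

Profitabilities (E/h, J/s): clover heads 1.22, shallow corollas 0.641, comfrey flowers 0.423. Add prey in this order while the next type's profitability exceeds the intake rate on those already taken.
Rate on top 1: 0.04803. shallow corollas: 0.641 > 0.04803 → include.
Rate on top 2: 0.07858. comfrey flowers: 0.423 > 0.07858 → include.
Optimal diet: clover heads, shallow corollas, comfrey flowers — 3 of 3 types.

3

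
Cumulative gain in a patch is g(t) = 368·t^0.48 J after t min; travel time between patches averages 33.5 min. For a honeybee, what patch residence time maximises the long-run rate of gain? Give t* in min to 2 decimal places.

Optimal t* satisfies g'(t*) = g(t*)/(T + t*).
g'(t) = 0.48·368·t^-0.52. Setting 0.48·368·t^-0.52 = 368·t^0.48/(33.5+t) gives 0.48(33.5+t) = t, so 0.52·t = 0.48×33.5.
t* = 0.48×33.5/0.52 = 30.92 min.

30.92 min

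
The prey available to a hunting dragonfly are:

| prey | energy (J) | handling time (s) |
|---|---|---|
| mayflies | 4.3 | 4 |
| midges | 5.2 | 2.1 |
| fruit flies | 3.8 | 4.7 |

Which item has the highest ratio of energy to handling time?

midges

In descending order of E/h:
midges: 5.2/2.1 = 2.48 J/s
mayflies: 4.3/4 = 1.07 J/s
fruit flies: 3.8/4.7 = 0.809 J/s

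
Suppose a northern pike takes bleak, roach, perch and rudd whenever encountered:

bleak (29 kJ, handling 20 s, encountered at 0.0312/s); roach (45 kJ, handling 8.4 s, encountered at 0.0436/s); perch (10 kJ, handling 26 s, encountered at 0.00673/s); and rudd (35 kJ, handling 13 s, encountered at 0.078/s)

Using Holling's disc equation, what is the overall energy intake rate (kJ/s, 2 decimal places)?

1.78 kJ/s

R = Σλ_iE_i / (1 + Σλ_ih_i)
Numerator: 0.0312×29 + 0.0436×45 + 0.00673×10 + 0.078×35 = 5.664
Denominator: 1 + 0.0312×20 + 0.0436×8.4 + 0.00673×26 + 0.078×13 = 3.179
R = 5.664/3.179 = 1.782 kJ/s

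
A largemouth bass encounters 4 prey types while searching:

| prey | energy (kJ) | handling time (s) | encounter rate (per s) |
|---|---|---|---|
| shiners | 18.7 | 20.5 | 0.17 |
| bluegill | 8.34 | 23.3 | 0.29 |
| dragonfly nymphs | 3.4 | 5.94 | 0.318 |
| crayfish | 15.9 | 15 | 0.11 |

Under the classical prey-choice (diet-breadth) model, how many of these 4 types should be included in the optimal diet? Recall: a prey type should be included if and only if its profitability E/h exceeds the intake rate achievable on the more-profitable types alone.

E/h in descending order: crayfish 1.06, shiners 0.912, dragonfly nymphs 0.572, bluegill 0.358 kJ/s. The optimal diet is the largest prefix of this list for which every included type satisfies E_i/h_i > R on the types above it.
Rate on top 1: 0.66. shiners: 0.912 > 0.66 → include.
Rate on top 2: 0.8033. dragonfly nymphs: 0.572 < 0.8033 → exclude; stop.
Optimal diet: crayfish, shiners — 2 of 4 types.

2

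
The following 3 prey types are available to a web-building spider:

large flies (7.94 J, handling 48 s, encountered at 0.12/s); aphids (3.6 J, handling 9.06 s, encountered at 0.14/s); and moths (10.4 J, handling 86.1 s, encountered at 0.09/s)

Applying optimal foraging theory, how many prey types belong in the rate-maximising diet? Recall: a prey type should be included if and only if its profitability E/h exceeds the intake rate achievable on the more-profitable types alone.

1

Profitabilities (E/h, J/s): aphids 0.397, large flies 0.165, moths 0.121. Add prey in this order while the next type's profitability exceeds the intake rate on those already taken.
Rate on top 1: 0.2222. large flies: 0.165 < 0.2222 → exclude; stop.
Optimal diet: aphids — 1 of 3 types.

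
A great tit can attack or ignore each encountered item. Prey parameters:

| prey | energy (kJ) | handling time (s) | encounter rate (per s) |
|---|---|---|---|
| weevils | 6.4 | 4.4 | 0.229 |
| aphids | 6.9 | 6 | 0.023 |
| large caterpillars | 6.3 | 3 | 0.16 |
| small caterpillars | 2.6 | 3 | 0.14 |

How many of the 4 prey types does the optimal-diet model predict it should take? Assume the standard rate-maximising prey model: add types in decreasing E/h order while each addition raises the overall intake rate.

3

E/h in descending order: large caterpillars 2.1, weevils 1.45, aphids 1.15, small caterpillars 0.867 kJ/s. The optimal diet is the largest prefix of this list for which every included type satisfies E_i/h_i > R on the types above it.
Rate on top 1: 0.6811. weevils: 1.45 > 0.6811 → include.
Rate on top 2: 0.9944. aphids: 1.15 > 0.9944 → include.
Rate on top 3: 1.003. small caterpillars: 0.867 < 1.003 → exclude; stop.
Optimal diet: large caterpillars, weevils, aphids — 3 of 4 types.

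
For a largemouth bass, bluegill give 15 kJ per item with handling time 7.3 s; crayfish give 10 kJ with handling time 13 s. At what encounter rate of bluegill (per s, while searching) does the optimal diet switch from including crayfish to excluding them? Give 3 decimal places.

The zero-one rule: include crayfish iff E₂/h₂ > λE₁/(1+λh₁). Equality gives the switch point.
λE₁h₂ = E₂ + λE₂h₁ ⇒ λ = E₂/(E₁h₂ − E₂h₁) = 10/(195 − 73) = 0.08197 per s.

0.082 per s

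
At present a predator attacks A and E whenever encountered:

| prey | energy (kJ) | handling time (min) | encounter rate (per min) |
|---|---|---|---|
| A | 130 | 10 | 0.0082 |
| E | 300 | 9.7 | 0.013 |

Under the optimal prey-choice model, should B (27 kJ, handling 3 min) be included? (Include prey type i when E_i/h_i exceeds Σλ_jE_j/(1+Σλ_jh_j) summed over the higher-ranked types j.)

Intake rate on the current diet: R = (0.0082×130 + 0.013×300) / (1 + 0.0082×10 + 0.013×9.7) = 4.966/1.208 = 4.111 kJ/min.
B: E/h = 27/3 = 9 kJ/min.
Since 9 > R, including B increases the long-run rate.

Yes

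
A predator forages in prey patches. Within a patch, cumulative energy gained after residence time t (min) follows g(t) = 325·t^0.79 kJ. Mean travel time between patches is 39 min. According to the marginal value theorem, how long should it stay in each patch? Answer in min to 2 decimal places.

Maximise g(t)/(T+t): set derivative to zero → g'(t)(T+t) = g(t).
g'(t) = 0.79·325·t^-0.21. Setting 0.79·325·t^-0.21 = 325·t^0.79/(39+t) gives 0.79(39+t) = t, so 0.21·t = 0.79×39.
t* = 0.79×39/0.21 = 146.7 min.

146.71 min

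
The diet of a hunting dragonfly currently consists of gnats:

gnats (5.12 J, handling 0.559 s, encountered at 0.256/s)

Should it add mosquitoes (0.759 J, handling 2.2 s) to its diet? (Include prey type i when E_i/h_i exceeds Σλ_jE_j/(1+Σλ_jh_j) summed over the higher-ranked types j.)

No

On gnats alone, R = ΣλE/(1+Σλh) = 1.311/1.143 = 1.147 J/s.
Profitability of mosquitoes: 0.759/2.2 = 0.345 J/s.
Since 0.345 < R, time spent handling mosquitoes is better spent searching.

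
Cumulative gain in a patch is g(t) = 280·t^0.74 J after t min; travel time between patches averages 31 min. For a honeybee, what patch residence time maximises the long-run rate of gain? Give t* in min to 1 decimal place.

By the marginal value theorem, leave when the instantaneous gain rate g'(t) equals the habitat-wide average g(t)/(T + t).
g'(t) = 0.74·280·t^-0.26. Setting 0.74·280·t^-0.26 = 280·t^0.74/(31+t) gives 0.74(31+t) = t, so 0.26·t = 0.74×31.
t* = 0.74×31/0.26 = 88.23 min.

88.2 min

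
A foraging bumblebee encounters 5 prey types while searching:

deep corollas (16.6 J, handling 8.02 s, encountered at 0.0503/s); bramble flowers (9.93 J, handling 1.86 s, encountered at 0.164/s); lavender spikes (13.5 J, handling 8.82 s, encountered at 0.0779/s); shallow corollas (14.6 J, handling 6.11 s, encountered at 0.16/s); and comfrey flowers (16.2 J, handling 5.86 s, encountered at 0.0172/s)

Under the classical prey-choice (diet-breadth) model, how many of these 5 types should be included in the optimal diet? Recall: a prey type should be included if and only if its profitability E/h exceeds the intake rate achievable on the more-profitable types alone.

4

E/h in descending order: bramble flowers 5.34, comfrey flowers 2.76, shallow corollas 2.39, deep corollas 2.07, lavender spikes 1.53 J/s. The optimal diet is the largest prefix of this list for which every included type satisfies E_i/h_i > R on the types above it.
Rate on top 1: 1.248. comfrey flowers: 2.76 > 1.248 → include.
Rate on top 2: 1.357. shallow corollas: 2.39 > 1.357 → include.
Rate on top 3: 1.78. deep corollas: 2.07 > 1.78 → include.
Rate on top 4: 1.822. lavender spikes: 1.53 < 1.822 → exclude; stop.
Optimal diet: bramble flowers, comfrey flowers, shallow corollas, deep corollas — 4 of 5 types.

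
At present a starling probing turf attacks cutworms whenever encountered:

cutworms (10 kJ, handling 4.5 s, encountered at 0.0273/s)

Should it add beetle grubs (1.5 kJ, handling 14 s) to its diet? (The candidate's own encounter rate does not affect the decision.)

Current rate: (0.0273×10)/(1 + 0.0273×4.5) = 0.2431 kJ/s.
beetle grubs: E/h = 1.5/14 = 0.1071 kJ/s.
0.1071 < 0.2431, so adding beetle grubs would lower the average — exclude it.

No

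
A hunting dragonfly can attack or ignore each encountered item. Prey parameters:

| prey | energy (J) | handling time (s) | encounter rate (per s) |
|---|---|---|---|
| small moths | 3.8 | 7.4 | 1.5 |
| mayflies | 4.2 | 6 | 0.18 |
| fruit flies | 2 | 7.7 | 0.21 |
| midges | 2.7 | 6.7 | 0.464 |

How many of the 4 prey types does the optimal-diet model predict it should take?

Profitabilities (E/h, J/s): mayflies 0.7, small moths 0.514, midges 0.403, fruit flies 0.26. Add prey in this order while the next type's profitability exceeds the intake rate on those already taken.
Rate on top 1: 0.3635. small moths: 0.514 > 0.3635 → include.
Rate on top 2: 0.4898. midges: 0.403 < 0.4898 → exclude; stop.
Optimal diet: mayflies, small moths — 2 of 4 types.

2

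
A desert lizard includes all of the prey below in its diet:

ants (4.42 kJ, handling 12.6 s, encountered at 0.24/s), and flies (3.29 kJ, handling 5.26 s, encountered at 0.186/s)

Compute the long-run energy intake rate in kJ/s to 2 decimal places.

R = Σλ_iE_i / (1 + Σλ_ih_i)
Numerator: 0.24×4.42 + 0.186×3.29 = 1.673
Denominator: 1 + 0.24×12.6 + 0.186×5.26 = 5.002
R = 1.673/5.002 = 0.3344 kJ/s

0.33 kJ/s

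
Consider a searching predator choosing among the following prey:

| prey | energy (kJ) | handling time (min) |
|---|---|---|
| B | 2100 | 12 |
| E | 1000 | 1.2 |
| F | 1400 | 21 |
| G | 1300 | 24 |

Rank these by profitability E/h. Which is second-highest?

B

Profitability E/h (kJ/min): B = 2100/12 = 175, E = 1000/1.2 = 833, F = 1400/21 = 66.7, G = 1300/24 = 54.2.
Ranked: E > B > F > G.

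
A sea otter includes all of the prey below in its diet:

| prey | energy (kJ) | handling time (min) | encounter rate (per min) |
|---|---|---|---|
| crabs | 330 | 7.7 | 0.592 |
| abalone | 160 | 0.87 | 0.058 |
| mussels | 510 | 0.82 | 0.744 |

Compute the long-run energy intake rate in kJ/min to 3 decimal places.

Energy encountered per unit search time: 0.592×330 + 0.058×160 + 0.744×510 = 584.1 kJ/min.
Handling time per unit search time: 0.592×7.7 + 0.058×0.87 + 0.744×0.82 = 5.219.
Rate = 584.1/(1 + 5.219) = 93.92 kJ/min.

93.920 kJ/min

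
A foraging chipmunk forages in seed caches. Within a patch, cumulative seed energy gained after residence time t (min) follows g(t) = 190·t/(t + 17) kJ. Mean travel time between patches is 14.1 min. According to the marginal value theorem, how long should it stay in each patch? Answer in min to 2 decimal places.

By the marginal value theorem, leave when the instantaneous gain rate g'(t) equals the habitat-wide average g(t)/(T + t).
g'(t) = 190·17/(t + 17)². Setting 190·17/(t+17)² = 190t/[(t+17)(14.1+t)] gives 17(14.1+t) = t(t+17), so t² = 17×14.1 = 239.7.
t* = √239.7 = 15.48 min.

15.48 min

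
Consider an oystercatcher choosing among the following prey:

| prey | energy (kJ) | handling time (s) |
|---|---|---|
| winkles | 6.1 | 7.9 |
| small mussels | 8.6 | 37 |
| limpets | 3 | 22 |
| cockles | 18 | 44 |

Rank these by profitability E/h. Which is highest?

Profitability E/h (kJ/s): winkles = 6.1/7.9 = 0.772, small mussels = 8.6/37 = 0.232, limpets = 3/22 = 0.136, cockles = 18/44 = 0.409.
Ranked: winkles > cockles > small mussels > limpets.

winkles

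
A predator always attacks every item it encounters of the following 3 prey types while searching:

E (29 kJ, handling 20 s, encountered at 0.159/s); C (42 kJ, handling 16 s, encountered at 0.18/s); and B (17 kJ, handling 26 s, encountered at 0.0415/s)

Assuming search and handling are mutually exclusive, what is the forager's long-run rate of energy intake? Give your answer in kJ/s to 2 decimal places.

1.58 kJ/s

R = (0.159×29 + 0.18×42 + 0.0415×17) / (1 + 0.159×20 + 0.18×16 + 0.0415×26) = 12.88/8.139 = 1.582 kJ/s.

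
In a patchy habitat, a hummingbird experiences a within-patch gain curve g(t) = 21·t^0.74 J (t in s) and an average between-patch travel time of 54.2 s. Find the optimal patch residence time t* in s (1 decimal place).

154.3 s

By the marginal value theorem, leave when the instantaneous gain rate g'(t) equals the habitat-wide average g(t)/(T + t).
g'(t) = 0.74·21·t^-0.26. Setting 0.74·21·t^-0.26 = 21·t^0.74/(54.2+t) gives 0.74(54.2+t) = t, so 0.26·t = 0.74×54.2.
t* = 0.74×54.2/0.26 = 154.3 s.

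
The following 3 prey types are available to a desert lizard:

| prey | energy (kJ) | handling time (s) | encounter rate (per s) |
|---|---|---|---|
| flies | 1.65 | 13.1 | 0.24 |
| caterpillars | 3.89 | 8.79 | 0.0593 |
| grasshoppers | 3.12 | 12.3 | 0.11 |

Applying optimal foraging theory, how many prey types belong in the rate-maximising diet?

2

E/h in descending order: caterpillars 0.443, grasshoppers 0.254, flies 0.126 kJ/s. The optimal diet is the largest prefix of this list for which every included type satisfies E_i/h_i > R on the types above it.
Rate on top 1: 0.1516. grasshoppers: 0.254 > 0.1516 → include.
Rate on top 2: 0.1997. flies: 0.126 < 0.1997 → exclude; stop.
Optimal diet: caterpillars, grasshoppers — 2 of 3 types.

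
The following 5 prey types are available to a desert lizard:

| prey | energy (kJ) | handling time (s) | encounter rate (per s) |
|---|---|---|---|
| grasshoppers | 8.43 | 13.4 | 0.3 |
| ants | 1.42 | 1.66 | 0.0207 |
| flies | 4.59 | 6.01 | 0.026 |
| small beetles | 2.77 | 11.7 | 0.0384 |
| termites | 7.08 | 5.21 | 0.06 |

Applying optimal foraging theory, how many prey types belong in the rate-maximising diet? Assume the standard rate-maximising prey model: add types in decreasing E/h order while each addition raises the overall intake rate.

4

Profitabilities (E/h, kJ/s): termites 1.36, ants 0.855, flies 0.764, grasshoppers 0.629, small beetles 0.237. Add prey in this order while the next type's profitability exceeds the intake rate on those already taken.
Rate on top 1: 0.3236. ants: 0.855 > 0.3236 → include.
Rate on top 2: 0.3372. flies: 0.764 > 0.3372 → include.
Rate on top 3: 0.3815. grasshoppers: 0.629 > 0.3815 → include.
Rate on top 4: 0.5617. small beetles: 0.237 < 0.5617 → exclude; stop.
Optimal diet: termites, ants, flies, grasshoppers — 4 of 5 types.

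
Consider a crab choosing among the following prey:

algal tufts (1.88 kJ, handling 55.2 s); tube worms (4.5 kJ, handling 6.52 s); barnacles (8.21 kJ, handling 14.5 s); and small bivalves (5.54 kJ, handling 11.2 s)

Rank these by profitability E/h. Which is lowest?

In descending order of E/h:
tube worms: 4.5/6.52 = 0.69 kJ/s
barnacles: 8.21/14.5 = 0.566 kJ/s
small bivalves: 5.54/11.2 = 0.495 kJ/s
algal tufts: 1.88/55.2 = 0.0341 kJ/s

algal tufts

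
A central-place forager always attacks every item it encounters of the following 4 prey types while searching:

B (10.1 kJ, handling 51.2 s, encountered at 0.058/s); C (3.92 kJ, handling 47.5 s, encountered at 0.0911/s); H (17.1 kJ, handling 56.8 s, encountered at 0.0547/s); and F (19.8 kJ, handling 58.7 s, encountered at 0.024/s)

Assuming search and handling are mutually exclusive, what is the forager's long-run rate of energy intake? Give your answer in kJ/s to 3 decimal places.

R = Σλ_iE_i / (1 + Σλ_ih_i)
Numerator: 0.058×10.1 + 0.0911×3.92 + 0.0547×17.1 + 0.024×19.8 = 2.353
Denominator: 1 + 0.058×51.2 + 0.0911×47.5 + 0.0547×56.8 + 0.024×58.7 = 12.81
R = 2.353/12.81 = 0.1837 kJ/s

0.184 kJ/s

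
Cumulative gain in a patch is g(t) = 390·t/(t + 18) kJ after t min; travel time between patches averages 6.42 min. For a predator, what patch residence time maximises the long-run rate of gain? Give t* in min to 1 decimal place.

10.7 min

Maximise g(t)/(T+t): set derivative to zero → g'(t)(T+t) = g(t).
g'(t) = 390·18/(t + 18)². Setting 390·18/(t+18)² = 390t/[(t+18)(6.42+t)] gives 18(6.42+t) = t(t+18), so t² = 18×6.42 = 115.6.
t* = √115.6 = 10.75 min.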